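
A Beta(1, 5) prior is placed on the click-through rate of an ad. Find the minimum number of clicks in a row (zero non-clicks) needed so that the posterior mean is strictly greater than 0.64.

k = 8

After k clicks and 0 non-clicks the posterior is Beta(1+k, 5), with mean (1+k)/(1+5+k).
Set (1+k)/(6+k) > 0.64 and solve: k > (0.64·6 − 1)/(1 − 0.64) = 7.889.
The smallest integer exceeding 7.889 is 8.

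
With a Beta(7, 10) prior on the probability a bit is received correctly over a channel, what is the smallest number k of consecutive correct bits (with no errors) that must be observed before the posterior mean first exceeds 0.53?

After k correct bits and 0 errors the posterior is Beta(7+k, 10), with mean (7+k)/(7+10+k).
Set (7+k)/(17+k) > 0.53 and solve: k > (0.53·17 − 7)/(1 − 0.53) = 4.277.
The smallest integer exceeding 4.277 is 5, and checking k=5: (12)/(22) = 0.5455 > 0.53.

k = 5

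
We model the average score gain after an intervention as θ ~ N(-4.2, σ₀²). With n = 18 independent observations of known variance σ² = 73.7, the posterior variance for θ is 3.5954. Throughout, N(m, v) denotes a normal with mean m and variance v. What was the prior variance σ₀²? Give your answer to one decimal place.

For the Normal–Normal model with known σ², precisions add: τ_n = τ₀ + n/σ².
So 1/σ₀² = 1/3.5954 − 18/73.7 = 0.278133 − 0.244233 = 0.033900.
Hence σ₀² = 1/0.033900 ≈ 29.5.

σ₀² = 29.5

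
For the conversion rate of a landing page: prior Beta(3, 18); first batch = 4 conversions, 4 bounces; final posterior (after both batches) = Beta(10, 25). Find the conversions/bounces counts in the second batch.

3 conversions and 3 bounces

Because Beta–binomial updating is additive in the counts, the combined data contributed (α_post−α_prior, β_post−β_prior) successes and failures.
Total across both batches: 10−3=7 conversions, 25−18=7 bounces.
Subtract the first batch: 7−4=3 conversions and 7−4=3 bounces.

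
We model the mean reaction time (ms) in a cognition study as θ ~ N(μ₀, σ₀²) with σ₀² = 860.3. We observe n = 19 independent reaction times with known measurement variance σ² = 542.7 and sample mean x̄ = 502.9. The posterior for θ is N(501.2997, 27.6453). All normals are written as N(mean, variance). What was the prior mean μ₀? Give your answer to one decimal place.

μ₀ = 453.1

The posterior mean is a precision-weighted average: μ_n = (τ₀μ₀ + τ_data·x̄)/(τ₀+τ_data), with τ₀=1/σ₀² and τ_data=n/σ².
Here τ₀ = 1/860.3 = 0.001162 and τ_data = 19/542.7 = 0.035010, so τ_n = 0.036172.
Rearranging for μ₀: μ₀ = (μ_n·τ_n − τ_data·x̄)/τ₀ = (501.2997·0.036172 − 0.035010·502.9) / 0.001162 = 0.526484/0.001162 ≈ 453.1.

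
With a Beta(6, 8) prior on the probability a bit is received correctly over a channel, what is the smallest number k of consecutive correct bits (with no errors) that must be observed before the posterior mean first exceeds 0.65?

After k correct bits and 0 errors the posterior is Beta(6+k, 8), with mean (6+k)/(6+8+k).
Set (6+k)/(14+k) > 0.65 and solve: k > (0.65·14 − 6)/(1 − 0.65) = 8.857.
The smallest integer exceeding 8.857 is 9, and checking k=9: (15)/(23) = 0.6522 > 0.65.

k = 9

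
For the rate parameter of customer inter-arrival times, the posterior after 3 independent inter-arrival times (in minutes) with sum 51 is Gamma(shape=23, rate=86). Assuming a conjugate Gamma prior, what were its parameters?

Gamma–exponential conjugacy: posterior shape = α + n, posterior rate = β + Σtᵢ.
So α = 23 − 3 = 20 and β = 86 − 51 = 35.

Gamma(shape=20, rate=35)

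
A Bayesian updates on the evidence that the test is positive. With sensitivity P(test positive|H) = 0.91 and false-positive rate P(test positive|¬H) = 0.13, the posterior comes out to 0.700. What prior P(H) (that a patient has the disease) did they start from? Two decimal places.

In odds form, posterior odds = prior odds × likelihood ratio, so prior odds = posterior odds ÷ LR.
Posterior odds = 0.700/(1−0.700) = 2.3333. LR = 0.91/0.13 = 7.0000.
Prior odds = 2.3333/7.0000 = 0.3333, so P(H) = 0.3333/(1+0.3333) ≈ 0.25.

P(H) = 0.25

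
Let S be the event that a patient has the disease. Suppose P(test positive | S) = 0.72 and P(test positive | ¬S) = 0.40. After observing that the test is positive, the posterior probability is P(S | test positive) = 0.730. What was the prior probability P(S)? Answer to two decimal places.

In odds form, posterior odds = prior odds × likelihood ratio, so prior odds = posterior odds ÷ LR.
Posterior odds = 0.730/(1−0.730) = 2.7037. LR = 0.72/0.40 = 1.8000.
Prior odds = 2.7037/1.8000 = 1.5021, so P(S) = 1.5021/(1+1.5021) ≈ 0.60.

P(S) = 0.60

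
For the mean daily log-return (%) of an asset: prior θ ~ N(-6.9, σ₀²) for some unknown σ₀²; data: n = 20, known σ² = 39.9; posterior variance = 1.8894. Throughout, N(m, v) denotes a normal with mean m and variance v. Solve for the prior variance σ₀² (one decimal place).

σ₀² = 35.7

Posterior precision equals prior precision plus data precision: 1/σ_n² = 1/σ₀² + n/σ².
So 1/σ₀² = 1/1.8894 − 20/39.9 = 0.529269 − 0.501253 = 0.028016.
Hence σ₀² = 1/0.028016 ≈ 35.7.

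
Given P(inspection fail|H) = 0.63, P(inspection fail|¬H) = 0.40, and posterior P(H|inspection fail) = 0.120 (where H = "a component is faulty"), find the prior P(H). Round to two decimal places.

Bayes' rule in odds form gives O(H|E) = O(H)·[P(E|H)/P(E|¬H)], hence O(H) = O(H|E)/LR.
Posterior odds = 0.120/(1−0.120) = 0.1364. LR = 0.63/0.40 = 1.5750.
Prior odds = 0.1364/1.5750 = 0.0866, so P(H) = 0.0866/(1+0.0866) ≈ 0.08.

P(H) = 0.08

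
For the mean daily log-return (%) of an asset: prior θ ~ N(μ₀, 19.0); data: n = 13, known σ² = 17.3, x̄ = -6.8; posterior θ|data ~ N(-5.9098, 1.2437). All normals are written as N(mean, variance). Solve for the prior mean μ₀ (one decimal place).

μ₀ = 6.8

With known observation variance, the Normal–Normal posterior has precision τ_n = τ₀ + n/σ² and mean μ_n = (τ₀μ₀ + (n/σ²)x̄)/τ_n.
Here τ₀ = 1/19.0 = 0.052632 and τ_data = 13/17.3 = 0.751445, so τ_n = 0.804077.
Rearranging for μ₀: μ₀ = (μ_n·τ_n − τ_data·x̄)/τ₀ = (-5.9098·0.804077 − 0.751445·-6.8) / 0.052632 = 0.357892/0.052632 ≈ 6.8.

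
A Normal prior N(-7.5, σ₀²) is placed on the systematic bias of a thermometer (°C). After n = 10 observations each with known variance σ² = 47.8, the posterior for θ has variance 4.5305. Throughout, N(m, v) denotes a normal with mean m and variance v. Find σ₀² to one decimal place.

σ₀² = 86.8

Posterior precision equals prior precision plus data precision: 1/σ_n² = 1/σ₀² + n/σ².
So 1/σ₀² = 1/4.5305 − 10/47.8 = 0.220726 − 0.209205 = 0.011521.
Hence σ₀² = 1/0.011521 ≈ 86.8.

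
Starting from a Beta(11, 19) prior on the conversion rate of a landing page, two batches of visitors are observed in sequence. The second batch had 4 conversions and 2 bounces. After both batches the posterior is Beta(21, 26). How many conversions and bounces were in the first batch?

6 conversions and 5 bounces

Because Beta–binomial updating is additive in the counts, the combined data contributed (α_post−α_prior, β_post−β_prior) successes and failures.
Total across both batches: 21−11=10 conversions, 26−19=7 bounces.
Subtract the second batch: 10−4=6 conversions and 7−2=5 bounces.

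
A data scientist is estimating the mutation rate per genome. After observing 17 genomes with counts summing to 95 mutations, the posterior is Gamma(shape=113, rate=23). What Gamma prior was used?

Gamma–Poisson conjugacy: posterior shape = α + Σxᵢ, posterior rate = β + n.
So α = 113 − 95 = 18 and β = 23 − 17 = 6.

Gamma(shape=18, rate=6)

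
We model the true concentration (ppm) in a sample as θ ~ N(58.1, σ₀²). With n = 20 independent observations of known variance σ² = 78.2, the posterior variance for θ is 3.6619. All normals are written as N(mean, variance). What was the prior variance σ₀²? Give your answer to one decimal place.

For the Normal–Normal model with known σ², precisions add: τ_n = τ₀ + n/σ².
So 1/σ₀² = 1/3.6619 − 20/78.2 = 0.273082 − 0.255754 = 0.017328.
Hence σ₀² = 1/0.017328 ≈ 57.7.

σ₀² = 57.7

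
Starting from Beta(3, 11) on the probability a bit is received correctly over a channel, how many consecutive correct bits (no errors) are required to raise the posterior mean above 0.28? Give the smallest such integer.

After k correct bits and 0 errors the posterior is Beta(3+k, 11), with mean (3+k)/(3+11+k).
Set (3+k)/(14+k) > 0.28 and solve: k > (0.28·14 − 3)/(1 − 0.28) = 1.278.
The smallest integer exceeding 1.278 is 2, and checking k=2: (5)/(16) = 0.3125 > 0.28.

k = 2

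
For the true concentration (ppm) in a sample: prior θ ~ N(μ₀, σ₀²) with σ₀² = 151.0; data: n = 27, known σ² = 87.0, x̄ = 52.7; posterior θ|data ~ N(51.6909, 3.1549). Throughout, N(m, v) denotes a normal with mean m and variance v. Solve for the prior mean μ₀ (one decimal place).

With known observation variance, the Normal–Normal posterior has precision τ_n = τ₀ + n/σ² and mean μ_n = (τ₀μ₀ + (n/σ²)x̄)/τ_n.
Here τ₀ = 1/151.0 = 0.006623 and τ_data = 27/87.0 = 0.310345, so τ_n = 0.316968.
Rearranging for μ₀: μ₀ = (μ_n·τ_n − τ_data·x̄)/τ₀ = (51.6909·0.316968 − 0.310345·52.7) / 0.006623 = 0.029180/0.006623 ≈ 4.4.

μ₀ = 4.4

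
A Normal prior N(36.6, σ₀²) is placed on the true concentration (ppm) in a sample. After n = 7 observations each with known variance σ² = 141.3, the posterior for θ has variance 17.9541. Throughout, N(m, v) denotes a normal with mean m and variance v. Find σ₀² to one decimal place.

σ₀² = 162.4

For the Normal–Normal model with known σ², precisions add: τ_n = τ₀ + n/σ².
So 1/σ₀² = 1/17.9541 − 7/141.3 = 0.055698 − 0.049540 = 0.006158.
Hence σ₀² = 1/0.006158 ≈ 162.4.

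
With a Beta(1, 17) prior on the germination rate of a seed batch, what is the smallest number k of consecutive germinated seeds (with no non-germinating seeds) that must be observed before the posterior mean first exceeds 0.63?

k = 28

After k germinated seeds and 0 non-germinating seeds the posterior is Beta(1+k, 17), with mean (1+k)/(1+17+k).
Set (1+k)/(18+k) > 0.63 and solve: k > (0.63·18 − 1)/(1 − 0.63) = 27.946.
The smallest integer exceeding 27.946 is 28, and checking k=28: (29)/(46) = 0.6304 > 0.63.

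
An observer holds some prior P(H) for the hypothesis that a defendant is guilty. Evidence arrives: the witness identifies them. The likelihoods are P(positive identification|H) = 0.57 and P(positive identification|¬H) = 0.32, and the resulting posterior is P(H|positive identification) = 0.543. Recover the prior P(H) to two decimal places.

Bayes' rule in odds form gives O(H|E) = O(H)·[P(E|H)/P(E|¬H)], hence O(H) = O(H|E)/LR.
Posterior odds = 0.543/(1−0.543) = 1.1882. LR = 0.57/0.32 = 1.7812.
Prior odds = 1.1882/1.7812 = 0.6671, so P(H) = 0.6671/(1+0.6671) ≈ 0.40.

P(H) = 0.40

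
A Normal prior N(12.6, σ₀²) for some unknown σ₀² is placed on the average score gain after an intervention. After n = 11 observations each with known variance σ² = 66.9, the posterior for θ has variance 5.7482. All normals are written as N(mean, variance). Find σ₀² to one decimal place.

σ₀² = 104.8

Posterior precision equals prior precision plus data precision: 1/σ_n² = 1/σ₀² + n/σ².
So 1/σ₀² = 1/5.7482 − 11/66.9 = 0.173968 − 0.164425 = 0.009543.
Hence σ₀² = 1/0.009543 ≈ 104.8.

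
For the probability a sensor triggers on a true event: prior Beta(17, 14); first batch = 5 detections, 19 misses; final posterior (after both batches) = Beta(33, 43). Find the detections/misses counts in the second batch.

11 detections and 10 misses

Sequential conjugate updates are equivalent to a single update on the pooled data, so total successes = posterior α − prior α and total failures = posterior β − prior β.
Total across both batches: 33−17=16 detections, 43−14=29 misses.
Subtract the first batch: 16−5=11 detections and 29−19=10 misses.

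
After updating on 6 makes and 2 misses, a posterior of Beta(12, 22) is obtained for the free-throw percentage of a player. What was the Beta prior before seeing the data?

A Beta(α, β) prior with s successes and f failures in binomial data gives a Beta(α+s, β+f) posterior.
So α = 12 − 6 = 6 and β = 22 − 2 = 20.

Beta(6, 20)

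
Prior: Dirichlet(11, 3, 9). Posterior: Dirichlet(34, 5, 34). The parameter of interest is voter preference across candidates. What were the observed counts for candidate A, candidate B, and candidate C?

For a Dirichlet(α) prior with multinomial counts c, the posterior is Dirichlet(α + c) componentwise.
Counts are posterior − prior componentwise: 34−11=23, 5−3=2, 34−9=25.

counts (23, 2, 25)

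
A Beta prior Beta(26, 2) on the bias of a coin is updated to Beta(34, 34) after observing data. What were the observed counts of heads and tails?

8 heads and 32 tails

A Beta(a, b) prior with s successes and f failures in binomial data gives a Beta(a+s, b+f) posterior.
So s = 34 − 26 = 8 and f = 34 − 2 = 32.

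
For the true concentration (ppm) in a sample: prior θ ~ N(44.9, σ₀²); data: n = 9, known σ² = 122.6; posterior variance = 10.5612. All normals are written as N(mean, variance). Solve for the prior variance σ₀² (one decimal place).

σ₀² = 47.0

For the Normal–Normal model with known σ², precisions add: τ_n = τ₀ + n/σ².
So 1/σ₀² = 1/10.5612 − 9/122.6 = 0.094686 − 0.073409 = 0.021277.
Hence σ₀² = 1/0.021277 ≈ 47.0.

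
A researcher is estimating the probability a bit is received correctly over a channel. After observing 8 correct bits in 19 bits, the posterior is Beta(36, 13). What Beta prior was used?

Under Beta–binomial conjugacy the posterior parameters are (a+s, b+f).
So a = 36 − 8 = 28 and b = 13 − 11 = 2.

Beta(28, 2)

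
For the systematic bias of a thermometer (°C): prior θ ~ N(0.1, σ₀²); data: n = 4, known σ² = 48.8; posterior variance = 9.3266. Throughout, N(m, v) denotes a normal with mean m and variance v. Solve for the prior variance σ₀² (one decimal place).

Posterior precision equals prior precision plus data precision: 1/σ_n² = 1/σ₀² + n/σ².
So 1/σ₀² = 1/9.3266 − 4/48.8 = 0.107220 − 0.081967 = 0.025253.
Hence σ₀² = 1/0.025253 ≈ 39.6.

σ₀² = 39.6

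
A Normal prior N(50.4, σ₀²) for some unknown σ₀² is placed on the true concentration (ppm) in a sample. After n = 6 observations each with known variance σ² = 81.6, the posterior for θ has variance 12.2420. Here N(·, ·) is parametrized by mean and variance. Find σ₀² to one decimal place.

σ₀² = 122.6

Posterior precision equals prior precision plus data precision: 1/σ_n² = 1/σ₀² + n/σ².
So 1/σ₀² = 1/12.2420 − 6/81.6 = 0.081686 − 0.073529 = 0.008157.
Hence σ₀² = 1/0.008157 ≈ 122.6.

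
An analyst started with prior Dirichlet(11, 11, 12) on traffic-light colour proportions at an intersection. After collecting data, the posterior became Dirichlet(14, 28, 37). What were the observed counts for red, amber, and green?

For a Dirichlet(α) prior with multinomial counts c, the posterior is Dirichlet(α + c) componentwise.
Counts are posterior − prior componentwise: 14−11=3, 28−11=17, 37−12=25.

counts (3, 17, 25)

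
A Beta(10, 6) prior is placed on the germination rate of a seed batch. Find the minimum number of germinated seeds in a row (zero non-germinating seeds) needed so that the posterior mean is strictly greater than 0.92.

After k germinated seeds and 0 non-germinating seeds the posterior is Beta(10+k, 6), with mean (10+k)/(10+6+k).
Set (10+k)/(16+k) > 0.92 and solve: k > (0.92·16 − 10)/(1 − 0.92) = 59.000.
The smallest integer exceeding 59.000 is 60, and checking k=60: (70)/(76) = 0.9211 > 0.92.

k = 60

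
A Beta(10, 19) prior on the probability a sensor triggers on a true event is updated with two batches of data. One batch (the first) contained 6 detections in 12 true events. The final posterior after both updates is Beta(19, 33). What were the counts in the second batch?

Sequential conjugate updates are equivalent to a single update on the pooled data, so total successes = posterior α − prior α and total failures = posterior β − prior β.
Total across both batches: 19−10=9 detections, 33−19=14 misses.
Subtract the first batch: 9−6=3 detections and 14−6=8 misses.

3 detections and 8 misses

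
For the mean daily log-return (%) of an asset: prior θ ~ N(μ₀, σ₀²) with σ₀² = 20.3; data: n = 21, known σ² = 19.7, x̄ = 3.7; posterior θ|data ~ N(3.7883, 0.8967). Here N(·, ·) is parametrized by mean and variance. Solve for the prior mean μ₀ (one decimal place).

The posterior mean is a precision-weighted average: μ_n = (τ₀μ₀ + τ_data·x̄)/(τ₀+τ_data), with τ₀=1/σ₀² and τ_data=n/σ².
Here τ₀ = 1/20.3 = 0.049261 and τ_data = 21/19.7 = 1.065990, so τ_n = 1.115251.
Rearranging for μ₀: μ₀ = (μ_n·τ_n − τ_data·x̄)/τ₀ = (3.7883·1.115251 − 1.065990·3.7) / 0.049261 = 0.280742/0.049261 ≈ 5.7.

μ₀ = 5.7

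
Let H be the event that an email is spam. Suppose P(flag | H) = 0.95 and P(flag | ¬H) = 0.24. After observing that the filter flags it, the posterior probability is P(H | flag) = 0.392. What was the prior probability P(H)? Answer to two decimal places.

In odds form, posterior odds = prior odds × likelihood ratio, so prior odds = posterior odds ÷ LR.
Posterior odds = 0.392/(1−0.392) = 0.6447. LR = 0.95/0.24 = 3.9583.
Prior odds = 0.6447/3.9583 = 0.1629, so P(H) = 0.1629/(1+0.1629) ≈ 0.14.

P(H) = 0.14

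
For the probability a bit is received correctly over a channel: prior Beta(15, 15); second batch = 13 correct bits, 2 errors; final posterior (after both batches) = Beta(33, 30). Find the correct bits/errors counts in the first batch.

5 correct bits and 13 errors

Sequential conjugate updates are equivalent to a single update on the pooled data, so total successes = posterior α − prior α and total failures = posterior β − prior β.
Total across both batches: 33−15=18 correct bits, 30−15=15 errors.
Subtract the second batch: 18−13=5 correct bits and 15−2=13 errors.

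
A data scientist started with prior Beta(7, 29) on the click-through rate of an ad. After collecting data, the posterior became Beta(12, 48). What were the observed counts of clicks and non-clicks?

5 clicks and 19 non-clicks

A Beta(α, β) prior with s successes and f failures in binomial data gives a Beta(α+s, β+f) posterior.
So s = 12 − 7 = 5 and f = 48 − 29 = 19.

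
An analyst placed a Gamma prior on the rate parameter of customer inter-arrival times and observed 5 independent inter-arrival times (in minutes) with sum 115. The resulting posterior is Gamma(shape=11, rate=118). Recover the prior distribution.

Gamma–exponential conjugacy: posterior shape = α + n, posterior rate = β + Σtᵢ.
So α = 11 − 5 = 6 and β = 118 − 115 = 3.

Gamma(shape=6, rate=3)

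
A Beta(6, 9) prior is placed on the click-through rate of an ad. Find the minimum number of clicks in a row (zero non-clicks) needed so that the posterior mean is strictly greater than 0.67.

After k clicks and 0 non-clicks the posterior is Beta(6+k, 9), with mean (6+k)/(6+9+k).
Set (6+k)/(15+k) > 0.67 and solve: k > (0.67·15 − 6)/(1 − 0.67) = 12.273.
The smallest integer exceeding 12.273 is 13.

k = 13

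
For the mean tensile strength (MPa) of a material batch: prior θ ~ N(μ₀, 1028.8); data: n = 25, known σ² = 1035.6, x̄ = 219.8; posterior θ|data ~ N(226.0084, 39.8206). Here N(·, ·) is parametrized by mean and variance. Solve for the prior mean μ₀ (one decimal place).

With known observation variance, the Normal–Normal posterior has precision τ_n = τ₀ + n/σ² and mean μ_n = (τ₀μ₀ + (n/σ²)x̄)/τ_n.
Here τ₀ = 1/1028.8 = 0.000972 and τ_data = 25/1035.6 = 0.024141, so τ_n = 0.025113.
Rearranging for μ₀: μ₀ = (μ_n·τ_n − τ_data·x̄)/τ₀ = (226.0084·0.025113 − 0.024141·219.8) / 0.000972 = 0.369557/0.000972 ≈ 380.2.

μ₀ = 380.2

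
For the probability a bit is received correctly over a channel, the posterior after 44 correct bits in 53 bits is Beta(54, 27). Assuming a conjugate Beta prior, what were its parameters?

A Beta(a, b) prior with s successes and f failures in binomial data gives a Beta(a+s, b+f) posterior.
So a = 54 − 44 = 10 and b = 27 − 9 = 18.

Beta(10, 18)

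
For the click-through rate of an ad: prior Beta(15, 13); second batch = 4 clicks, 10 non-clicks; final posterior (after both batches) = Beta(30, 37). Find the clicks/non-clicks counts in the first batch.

11 clicks and 14 non-clicks

Because Beta–binomial updating is additive in the counts, the combined data contributed (α_post−α_prior, β_post−β_prior) successes and failures.
Total across both batches: 30−15=15 clicks, 37−13=24 non-clicks.
Subtract the second batch: 15−4=11 clicks and 24−10=14 non-clicks.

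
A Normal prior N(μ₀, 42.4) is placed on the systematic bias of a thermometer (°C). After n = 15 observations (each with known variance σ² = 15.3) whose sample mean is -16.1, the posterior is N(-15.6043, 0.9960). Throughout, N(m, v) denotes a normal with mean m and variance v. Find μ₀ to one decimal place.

μ₀ = 5.0

The posterior mean is a precision-weighted average: μ_n = (τ₀μ₀ + τ_data·x̄)/(τ₀+τ_data), with τ₀=1/σ₀² and τ_data=n/σ².
Here τ₀ = 1/42.4 = 0.023585 and τ_data = 15/15.3 = 0.980392, so τ_n = 1.003977.
Rearranging for μ₀: μ₀ = (μ_n·τ_n − τ_data·x̄)/τ₀ = (-15.6043·1.003977 − 0.980392·-16.1) / 0.023585 = 0.117953/0.023585 ≈ 5.0.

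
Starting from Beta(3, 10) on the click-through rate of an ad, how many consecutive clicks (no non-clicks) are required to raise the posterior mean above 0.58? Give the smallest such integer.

k = 11

After k clicks and 0 non-clicks the posterior is Beta(3+k, 10), with mean (3+k)/(3+10+k).
Set (3+k)/(13+k) > 0.58 and solve: k > (0.58·13 − 3)/(1 − 0.58) = 10.810.
The smallest integer exceeding 10.810 is 11, and checking k=11: (14)/(24) = 0.5833 > 0.58.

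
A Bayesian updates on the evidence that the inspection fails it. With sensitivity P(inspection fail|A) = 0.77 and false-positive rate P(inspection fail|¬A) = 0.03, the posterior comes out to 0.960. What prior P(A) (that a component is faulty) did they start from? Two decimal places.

P(A) = 0.48

In odds form, posterior odds = prior odds × likelihood ratio, so prior odds = posterior odds ÷ LR.
Posterior odds = 0.960/(1−0.960) = 24.0000. LR = 0.77/0.03 = 25.6667.
Prior odds = 24.0000/25.6667 = 0.9351, so P(A) = 0.9351/(1+0.9351) ≈ 0.48.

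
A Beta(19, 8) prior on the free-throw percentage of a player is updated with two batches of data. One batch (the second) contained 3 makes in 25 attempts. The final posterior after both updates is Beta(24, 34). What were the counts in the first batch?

2 makes and 4 misses

Sequential conjugate updates are equivalent to a single update on the pooled data, so total successes = posterior α − prior α and total failures = posterior β − prior β.
Total across both batches: 24−19=5 makes, 34−8=26 misses.
Subtract the second batch: 5−3=2 makes and 26−22=4 misses.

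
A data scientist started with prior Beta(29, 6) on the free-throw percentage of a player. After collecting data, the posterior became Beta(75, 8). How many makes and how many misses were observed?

A Beta(α, β) prior with s successes and f failures in binomial data gives a Beta(α+s, β+f) posterior.
Match parameters: s=75−29=46, f=8−6=2.

46 makes and 2 misses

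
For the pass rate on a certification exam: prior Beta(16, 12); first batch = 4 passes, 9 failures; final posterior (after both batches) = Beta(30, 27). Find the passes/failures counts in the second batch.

Because Beta–binomial updating is additive in the counts, the combined data contributed (α_post−α_prior, β_post−β_prior) successes and failures.
Total across both batches: 30−16=14 passes, 27−12=15 failures.
Subtract the first batch: 14−4=10 passes and 15−9=6 failures.

10 passes and 6 failures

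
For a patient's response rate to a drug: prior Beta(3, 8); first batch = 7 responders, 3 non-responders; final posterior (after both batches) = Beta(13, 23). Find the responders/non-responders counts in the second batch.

3 responders and 12 non-responders

Because Beta–binomial updating is additive in the counts, the combined data contributed (α_post−α_prior, β_post−β_prior) successes and failures.
Total across both batches: 13−3=10 responders, 23−8=15 non-responders.
Subtract the first batch: 10−7=3 responders and 15−3=12 non-responders.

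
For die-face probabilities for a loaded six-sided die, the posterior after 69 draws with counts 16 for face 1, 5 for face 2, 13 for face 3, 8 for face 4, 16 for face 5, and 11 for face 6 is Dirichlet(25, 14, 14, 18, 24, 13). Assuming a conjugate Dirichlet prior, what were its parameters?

Dirichlet(9, 9, 1, 10, 8, 2)

For a Dirichlet(α) prior with multinomial counts c, the posterior is Dirichlet(α + c) componentwise.
Subtract each count from the matching posterior parameter: 25−16=9, 14−5=9, 14−13=1, 18−8=10, 24−16=8, 13−11=2.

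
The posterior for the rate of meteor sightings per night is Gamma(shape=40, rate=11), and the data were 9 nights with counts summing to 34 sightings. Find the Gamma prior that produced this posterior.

Gamma–Poisson conjugacy: posterior shape = α + Σxᵢ, posterior rate = β + n.
So α = 40 − 34 = 6 and β = 11 − 9 = 2.

Gamma(shape=6, rate=2)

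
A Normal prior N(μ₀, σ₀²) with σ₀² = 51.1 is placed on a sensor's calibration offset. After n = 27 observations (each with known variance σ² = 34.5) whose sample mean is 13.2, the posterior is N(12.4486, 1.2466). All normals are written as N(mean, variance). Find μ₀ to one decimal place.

μ₀ = -17.6

With known observation variance, the Normal–Normal posterior has precision τ_n = τ₀ + n/σ² and mean μ_n = (τ₀μ₀ + (n/σ²)x̄)/τ_n.
Here τ₀ = 1/51.1 = 0.019569 and τ_data = 27/34.5 = 0.782609, so τ_n = 0.802178.
Rearranging for μ₀: μ₀ = (μ_n·τ_n − τ_data·x̄)/τ₀ = (12.4486·0.802178 − 0.782609·13.2) / 0.019569 = -0.344446/0.019569 ≈ -17.6.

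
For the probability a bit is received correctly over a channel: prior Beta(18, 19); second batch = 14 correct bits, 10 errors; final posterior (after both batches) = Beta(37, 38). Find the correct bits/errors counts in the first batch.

5 correct bits and 9 errors

Sequential conjugate updates are equivalent to a single update on the pooled data, so total successes = posterior α − prior α and total failures = posterior β − prior β.
Total across both batches: 37−18=19 correct bits, 38−19=19 errors.
Subtract the second batch: 19−14=5 correct bits and 19−10=9 errors.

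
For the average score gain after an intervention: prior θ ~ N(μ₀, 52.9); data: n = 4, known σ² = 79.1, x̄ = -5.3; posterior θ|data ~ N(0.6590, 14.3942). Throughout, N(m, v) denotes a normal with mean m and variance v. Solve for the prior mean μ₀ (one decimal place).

μ₀ = 16.6

With known observation variance, the Normal–Normal posterior has precision τ_n = τ₀ + n/σ² and mean μ_n = (τ₀μ₀ + (n/σ²)x̄)/τ_n.
Here τ₀ = 1/52.9 = 0.018904 and τ_data = 4/79.1 = 0.050569, so τ_n = 0.069473.
Rearranging for μ₀: μ₀ = (μ_n·τ_n − τ_data·x̄)/τ₀ = (0.6590·0.069473 − 0.050569·-5.3) / 0.018904 = 0.313798/0.018904 ≈ 16.6.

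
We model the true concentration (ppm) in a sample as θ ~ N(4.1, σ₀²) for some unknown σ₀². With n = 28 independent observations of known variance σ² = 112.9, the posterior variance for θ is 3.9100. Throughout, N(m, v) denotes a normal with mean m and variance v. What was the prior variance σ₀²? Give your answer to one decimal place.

For the Normal–Normal model with known σ², precisions add: τ_n = τ₀ + n/σ².
So 1/σ₀² = 1/3.9100 − 28/112.9 = 0.255754 − 0.248007 = 0.007747.
Hence σ₀² = 1/0.007747 ≈ 129.1.

σ₀² = 129.1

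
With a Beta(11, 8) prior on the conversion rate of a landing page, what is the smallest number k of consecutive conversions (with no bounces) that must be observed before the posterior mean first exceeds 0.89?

k = 54

After k conversions and 0 bounces the posterior is Beta(11+k, 8), with mean (11+k)/(11+8+k).
Set (11+k)/(19+k) > 0.89 and solve: k > (0.89·19 − 11)/(1 − 0.89) = 53.727.
The smallest integer exceeding 53.727 is 54.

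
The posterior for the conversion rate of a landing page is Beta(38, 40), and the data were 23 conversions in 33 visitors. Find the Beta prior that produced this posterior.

Beta(15, 30)

Under Beta–binomial conjugacy the posterior parameters are (α+s, β+f).
Subtract the data counts: 38−23=15, 40−10=30.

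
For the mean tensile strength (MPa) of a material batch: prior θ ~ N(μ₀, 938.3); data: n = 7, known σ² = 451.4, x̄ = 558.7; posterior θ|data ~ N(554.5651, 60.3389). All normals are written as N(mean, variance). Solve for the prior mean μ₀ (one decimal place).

μ₀ = 494.4

With known observation variance, the Normal–Normal posterior has precision τ_n = τ₀ + n/σ² and mean μ_n = (τ₀μ₀ + (n/σ²)x̄)/τ_n.
Here τ₀ = 1/938.3 = 0.001066 and τ_data = 7/451.4 = 0.015507, so τ_n = 0.016573.
Rearranging for μ₀: μ₀ = (μ_n·τ_n − τ_data·x̄)/τ₀ = (554.5651·0.016573 − 0.015507·558.7) / 0.001066 = 0.527047/0.001066 ≈ 494.4.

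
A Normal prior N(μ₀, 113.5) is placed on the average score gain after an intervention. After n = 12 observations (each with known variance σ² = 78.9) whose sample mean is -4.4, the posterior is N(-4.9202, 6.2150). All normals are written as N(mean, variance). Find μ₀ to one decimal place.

The posterior mean is a precision-weighted average: μ_n = (τ₀μ₀ + τ_data·x̄)/(τ₀+τ_data), with τ₀=1/σ₀² and τ_data=n/σ².
Here τ₀ = 1/113.5 = 0.008811 and τ_data = 12/78.9 = 0.152091, so τ_n = 0.160902.
Rearranging for μ₀: μ₀ = (μ_n·τ_n − τ_data·x̄)/τ₀ = (-4.9202·0.160902 − 0.152091·-4.4) / 0.008811 = -0.122470/0.008811 ≈ -13.9.

μ₀ = -13.9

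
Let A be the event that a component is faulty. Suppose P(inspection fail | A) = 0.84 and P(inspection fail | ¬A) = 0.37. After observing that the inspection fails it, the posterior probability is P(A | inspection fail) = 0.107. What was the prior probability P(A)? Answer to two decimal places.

In odds form, posterior odds = prior odds × likelihood ratio, so prior odds = posterior odds ÷ LR.
Posterior odds = 0.107/(1−0.107) = 0.1198. LR = 0.84/0.37 = 2.2703.
Prior odds = 0.1198/2.2703 = 0.0528, so P(A) = 0.0528/(1+0.0528) ≈ 0.05.

P(A) = 0.05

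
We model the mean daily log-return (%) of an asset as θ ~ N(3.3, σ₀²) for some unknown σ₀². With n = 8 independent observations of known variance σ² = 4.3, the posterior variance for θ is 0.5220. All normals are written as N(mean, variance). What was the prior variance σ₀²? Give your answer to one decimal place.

Posterior precision equals prior precision plus data precision: 1/σ_n² = 1/σ₀² + n/σ².
So 1/σ₀² = 1/0.5220 − 8/4.3 = 1.915709 − 1.860465 = 0.055244.
Hence σ₀² = 1/0.055244 ≈ 18.1.

σ₀² = 18.1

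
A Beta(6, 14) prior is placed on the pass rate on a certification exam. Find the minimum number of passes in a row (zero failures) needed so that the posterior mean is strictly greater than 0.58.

k = 14

After k passes and 0 failures the posterior is Beta(6+k, 14), with mean (6+k)/(6+14+k).
Set (6+k)/(20+k) > 0.58 and solve: k > (0.58·20 − 6)/(1 − 0.58) = 13.333.
The smallest integer exceeding 13.333 is 14.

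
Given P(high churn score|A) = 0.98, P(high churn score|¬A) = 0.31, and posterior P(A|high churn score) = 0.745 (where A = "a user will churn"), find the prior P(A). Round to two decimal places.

Bayes' rule in odds form gives O(A|E) = O(A)·[P(E|A)/P(E|¬A)], hence O(A) = O(A|E)/LR.
Posterior odds = 0.745/(1−0.745) = 2.9216. LR = 0.98/0.31 = 3.1613.
Prior odds = 2.9216/3.1613 = 0.9242, so P(A) = 0.9242/(1+0.9242) ≈ 0.48.

P(A) = 0.48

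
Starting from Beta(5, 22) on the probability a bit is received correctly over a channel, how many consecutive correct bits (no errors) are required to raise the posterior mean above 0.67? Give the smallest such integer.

After k correct bits and 0 errors the posterior is Beta(5+k, 22), with mean (5+k)/(5+22+k).
Set (5+k)/(27+k) > 0.67 and solve: k > (0.67·27 − 5)/(1 − 0.67) = 39.667.
The smallest integer exceeding 39.667 is 40, and checking k=40: (45)/(67) = 0.6716 > 0.67.

k = 40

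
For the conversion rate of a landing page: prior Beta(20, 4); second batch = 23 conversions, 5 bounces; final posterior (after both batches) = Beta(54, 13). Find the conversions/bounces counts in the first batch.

11 conversions and 4 bounces

Sequential conjugate updates are equivalent to a single update on the pooled data, so total successes = posterior α − prior α and total failures = posterior β − prior β.
Total across both batches: 54−20=34 conversions, 13−4=9 bounces.
Subtract the second batch: 34−23=11 conversions and 9−5=4 bounces.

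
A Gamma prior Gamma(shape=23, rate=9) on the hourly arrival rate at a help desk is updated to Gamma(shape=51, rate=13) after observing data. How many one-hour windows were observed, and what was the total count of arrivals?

Gamma–Poisson conjugacy: posterior shape = α + Σxᵢ, posterior rate = β + n.
Matching: Σxᵢ = 51 − 23 = 28 and n = 13 − 9 = 4.

n = 4 one-hour windows with total 28 arrivals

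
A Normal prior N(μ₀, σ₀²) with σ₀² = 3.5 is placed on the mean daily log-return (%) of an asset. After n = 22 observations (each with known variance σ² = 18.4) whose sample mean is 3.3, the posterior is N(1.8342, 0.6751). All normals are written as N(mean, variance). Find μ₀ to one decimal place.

μ₀ = -4.3

The posterior mean is a precision-weighted average: μ_n = (τ₀μ₀ + τ_data·x̄)/(τ₀+τ_data), with τ₀=1/σ₀² and τ_data=n/σ².
Here τ₀ = 1/3.5 = 0.285714 and τ_data = 22/18.4 = 1.195652, so τ_n = 1.481366.
Rearranging for μ₀: μ₀ = (μ_n·τ_n − τ_data·x̄)/τ₀ = (1.8342·1.481366 − 1.195652·3.3) / 0.285714 = -1.228530/0.285714 ≈ -4.3.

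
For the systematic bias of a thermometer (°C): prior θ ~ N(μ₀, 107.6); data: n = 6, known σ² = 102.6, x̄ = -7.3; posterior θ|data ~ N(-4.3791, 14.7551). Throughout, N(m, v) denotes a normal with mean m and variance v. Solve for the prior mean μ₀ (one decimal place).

With known observation variance, the Normal–Normal posterior has precision τ_n = τ₀ + n/σ² and mean μ_n = (τ₀μ₀ + (n/σ²)x̄)/τ_n.
Here τ₀ = 1/107.6 = 0.009294 and τ_data = 6/102.6 = 0.058480, so τ_n = 0.067774.
Rearranging for μ₀: μ₀ = (μ_n·τ_n − τ_data·x̄)/τ₀ = (-4.3791·0.067774 − 0.058480·-7.3) / 0.009294 = 0.130115/0.009294 ≈ 14.0.

μ₀ = 14.0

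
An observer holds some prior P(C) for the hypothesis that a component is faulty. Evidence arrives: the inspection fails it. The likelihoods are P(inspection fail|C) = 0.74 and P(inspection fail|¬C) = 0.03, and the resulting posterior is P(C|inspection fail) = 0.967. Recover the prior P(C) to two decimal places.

Bayes' rule in odds form gives O(C|E) = O(C)·[P(E|C)/P(E|¬C)], hence O(C) = O(C|E)/LR.
Posterior odds = 0.967/(1−0.967) = 29.3030. LR = 0.74/0.03 = 24.6667.
Prior odds = 29.3030/24.6667 = 1.1880, so P(C) = 1.1880/(1+1.1880) ≈ 0.54.

P(C) = 0.54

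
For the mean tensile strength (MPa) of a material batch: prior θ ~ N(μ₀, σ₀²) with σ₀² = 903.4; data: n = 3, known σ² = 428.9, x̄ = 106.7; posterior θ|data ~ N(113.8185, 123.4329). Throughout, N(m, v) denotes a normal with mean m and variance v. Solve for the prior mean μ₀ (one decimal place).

With known observation variance, the Normal–Normal posterior has precision τ_n = τ₀ + n/σ² and mean μ_n = (τ₀μ₀ + (n/σ²)x̄)/τ_n.
Here τ₀ = 1/903.4 = 0.001107 and τ_data = 3/428.9 = 0.006995, so τ_n = 0.008102.
Rearranging for μ₀: μ₀ = (μ_n·τ_n − τ_data·x̄)/τ₀ = (113.8185·0.008102 − 0.006995·106.7) / 0.001107 = 0.175791/0.001107 ≈ 158.8.

μ₀ = 158.8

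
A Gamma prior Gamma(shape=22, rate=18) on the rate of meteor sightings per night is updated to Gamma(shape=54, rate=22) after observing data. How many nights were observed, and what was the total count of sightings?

n = 4 nights with total 32 sightings

Gamma–Poisson conjugacy: posterior shape = α + Σxᵢ, posterior rate = β + n.
Matching: Σxᵢ = 54 − 22 = 32 and n = 22 − 18 = 4.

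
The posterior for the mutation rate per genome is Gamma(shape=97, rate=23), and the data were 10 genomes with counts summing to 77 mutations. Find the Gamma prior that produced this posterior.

Gamma(shape=20, rate=13)

A Gamma(α, β) prior (rate parametrization) on a Poisson rate with n observations summing to S gives posterior Gamma(α+S, β+n).
So α = 97 − 77 = 20 and β = 23 − 10 = 13.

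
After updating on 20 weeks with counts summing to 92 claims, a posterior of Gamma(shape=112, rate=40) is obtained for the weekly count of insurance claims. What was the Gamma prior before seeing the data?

Gamma(shape=20, rate=20)

A Gamma(α, β) prior (rate parametrization) on a Poisson rate with n observations summing to S gives posterior Gamma(α+S, β+n).
So α = 112 − 92 = 20 and β = 40 − 20 = 20.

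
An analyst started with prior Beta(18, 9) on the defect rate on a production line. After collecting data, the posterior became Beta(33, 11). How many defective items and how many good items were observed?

15 defective items and 2 good items

Under Beta–binomial conjugacy the posterior parameters are (α+s, β+f).
Match parameters: s=33−18=15, f=11−9=2.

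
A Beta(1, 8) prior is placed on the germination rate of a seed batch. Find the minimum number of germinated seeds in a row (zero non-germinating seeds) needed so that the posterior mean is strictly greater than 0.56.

k = 10

After k germinated seeds and 0 non-germinating seeds the posterior is Beta(1+k, 8), with mean (1+k)/(1+8+k).
Set (1+k)/(9+k) > 0.56 and solve: k > (0.56·9 − 1)/(1 − 0.56) = 9.182.
The smallest integer exceeding 9.182 is 10, and checking k=10: (11)/(19) = 0.5789 > 0.56.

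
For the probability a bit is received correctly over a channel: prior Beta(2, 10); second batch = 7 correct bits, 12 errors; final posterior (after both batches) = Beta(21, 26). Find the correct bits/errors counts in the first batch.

Sequential conjugate updates are equivalent to a single update on the pooled data, so total successes = posterior α − prior α and total failures = posterior β − prior β.
Total across both batches: 21−2=19 correct bits, 26−10=16 errors.
Subtract the second batch: 19−7=12 correct bits and 16−12=4 errors.

12 correct bits and 4 errors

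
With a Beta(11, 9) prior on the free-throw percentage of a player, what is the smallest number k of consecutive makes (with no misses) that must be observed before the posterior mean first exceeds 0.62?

After k makes and 0 misses the posterior is Beta(11+k, 9), with mean (11+k)/(11+9+k).
Set (11+k)/(20+k) > 0.62 and solve: k > (0.62·20 − 11)/(1 − 0.62) = 3.684.
The smallest integer exceeding 3.684 is 4.

k = 4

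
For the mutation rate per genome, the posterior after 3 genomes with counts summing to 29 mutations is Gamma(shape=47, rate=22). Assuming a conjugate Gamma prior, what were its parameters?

Gamma(shape=18, rate=19)

Gamma–Poisson conjugacy: posterior shape = α + Σxᵢ, posterior rate = β + n.
So α = 47 − 29 = 18 and β = 22 − 3 = 19.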